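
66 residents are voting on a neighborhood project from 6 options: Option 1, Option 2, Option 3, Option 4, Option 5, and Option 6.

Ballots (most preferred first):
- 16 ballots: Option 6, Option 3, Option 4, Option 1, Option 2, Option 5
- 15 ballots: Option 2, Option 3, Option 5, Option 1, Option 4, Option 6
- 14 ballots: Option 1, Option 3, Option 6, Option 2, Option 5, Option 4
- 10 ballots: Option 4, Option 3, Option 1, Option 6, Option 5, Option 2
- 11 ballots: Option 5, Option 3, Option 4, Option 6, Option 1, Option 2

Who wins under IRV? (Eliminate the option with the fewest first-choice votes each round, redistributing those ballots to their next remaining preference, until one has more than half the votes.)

Option 1

Round 1: Option 1 14, Option 2 15, Option 3 0, Option 4 10, Option 5 11, Option 6 16. Option 3 eliminated.
Round 2: Option 1 14, Option 2 15, Option 4 10, Option 5 11, Option 6 16. Option 4 eliminated.
Round 3: Option 1 24, Option 2 15, Option 5 11, Option 6 16. Option 5 eliminated.
Round 4: Option 1 24, Option 2 15, Option 6 27. Option 2 eliminated.
Round 5: Option 1 39, Option 6 27. Option 1 has a majority (≥34).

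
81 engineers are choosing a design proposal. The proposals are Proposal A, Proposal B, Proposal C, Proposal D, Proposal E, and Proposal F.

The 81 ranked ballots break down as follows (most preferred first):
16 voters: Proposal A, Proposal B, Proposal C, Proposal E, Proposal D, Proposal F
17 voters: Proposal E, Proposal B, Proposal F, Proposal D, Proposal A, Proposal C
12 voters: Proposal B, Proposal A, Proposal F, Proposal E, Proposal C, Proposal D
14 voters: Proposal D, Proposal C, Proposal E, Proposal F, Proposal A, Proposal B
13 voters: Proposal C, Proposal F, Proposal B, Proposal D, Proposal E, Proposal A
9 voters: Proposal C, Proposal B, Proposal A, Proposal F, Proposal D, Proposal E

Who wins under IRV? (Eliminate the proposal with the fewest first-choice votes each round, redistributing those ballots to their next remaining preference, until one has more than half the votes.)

Round 1: Proposal A 16, Proposal B 12, Proposal C 22, Proposal D 14, Proposal E 17, Proposal F 0. Proposal F eliminated.
Round 2: Proposal A 16, Proposal B 12, Proposal C 22, Proposal D 14, Proposal E 17. Proposal B eliminated.
Round 3: Proposal A 28, Proposal C 22, Proposal D 14, Proposal E 17. Proposal D eliminated.
Round 4: Proposal A 28, Proposal C 36, Proposal E 17. Proposal E eliminated.
Round 5: Proposal A 45, Proposal C 36. Proposal A has a majority (≥41).

Proposal A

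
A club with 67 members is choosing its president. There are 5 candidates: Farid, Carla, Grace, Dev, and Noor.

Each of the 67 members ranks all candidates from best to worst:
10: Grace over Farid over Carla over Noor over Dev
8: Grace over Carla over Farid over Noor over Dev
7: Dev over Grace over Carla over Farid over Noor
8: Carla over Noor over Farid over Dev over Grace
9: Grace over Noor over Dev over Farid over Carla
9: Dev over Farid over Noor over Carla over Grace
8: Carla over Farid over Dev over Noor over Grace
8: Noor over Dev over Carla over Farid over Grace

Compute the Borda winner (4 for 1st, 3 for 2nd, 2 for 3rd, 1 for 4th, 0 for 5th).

Farid: 10×3 + 8×2 + 7×1 + 8×2 + 9×1 + 9×3 + 8×3 + 8×1 = 137
Carla: 10×2 + 8×3 + 7×2 + 8×4 + 9×0 + 9×1 + 8×4 + 8×2 = 147
Grace: 10×4 + 8×4 + 7×3 + 8×0 + 9×4 + 9×0 + 8×0 + 8×0 = 129
Dev: 10×0 + 8×0 + 7×4 + 8×1 + 9×2 + 9×4 + 8×2 + 8×3 = 130
Noor: 10×1 + 8×1 + 7×0 + 8×3 + 9×3 + 9×2 + 8×1 + 8×4 = 127

Carla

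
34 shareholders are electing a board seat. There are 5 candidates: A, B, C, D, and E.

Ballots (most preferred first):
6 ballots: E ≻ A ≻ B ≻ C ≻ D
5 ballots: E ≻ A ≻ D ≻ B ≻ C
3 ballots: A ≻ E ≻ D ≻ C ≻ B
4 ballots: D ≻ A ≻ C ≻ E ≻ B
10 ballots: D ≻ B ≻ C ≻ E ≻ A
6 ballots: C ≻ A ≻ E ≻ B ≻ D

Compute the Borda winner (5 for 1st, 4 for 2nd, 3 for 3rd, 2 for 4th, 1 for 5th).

E

A: 6×4 + 5×4 + 3×5 + 4×4 + 10×1 + 6×4 = 109
B: 6×3 + 5×2 + 3×1 + 4×1 + 10×4 + 6×2 = 87
C: 6×2 + 5×1 + 3×2 + 4×3 + 10×3 + 6×5 = 95
D: 6×1 + 5×3 + 3×3 + 4×5 + 10×5 + 6×1 = 106
E: 6×5 + 5×5 + 3×4 + 4×2 + 10×2 + 6×3 = 113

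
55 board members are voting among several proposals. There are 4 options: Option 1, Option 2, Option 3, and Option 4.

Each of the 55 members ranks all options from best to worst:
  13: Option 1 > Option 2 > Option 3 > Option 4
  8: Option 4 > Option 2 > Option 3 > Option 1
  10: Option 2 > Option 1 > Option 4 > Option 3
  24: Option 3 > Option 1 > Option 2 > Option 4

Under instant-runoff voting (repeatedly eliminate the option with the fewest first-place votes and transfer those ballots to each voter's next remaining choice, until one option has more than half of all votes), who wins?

Option 2

Round 1: Option 1 13, Option 2 10, Option 3 24, Option 4 8. Option 4 eliminated.
Round 2: Option 1 13, Option 2 18, Option 3 24. Option 1 eliminated.
Round 3: Option 2 31, Option 3 24. Option 2 has a majority (≥28).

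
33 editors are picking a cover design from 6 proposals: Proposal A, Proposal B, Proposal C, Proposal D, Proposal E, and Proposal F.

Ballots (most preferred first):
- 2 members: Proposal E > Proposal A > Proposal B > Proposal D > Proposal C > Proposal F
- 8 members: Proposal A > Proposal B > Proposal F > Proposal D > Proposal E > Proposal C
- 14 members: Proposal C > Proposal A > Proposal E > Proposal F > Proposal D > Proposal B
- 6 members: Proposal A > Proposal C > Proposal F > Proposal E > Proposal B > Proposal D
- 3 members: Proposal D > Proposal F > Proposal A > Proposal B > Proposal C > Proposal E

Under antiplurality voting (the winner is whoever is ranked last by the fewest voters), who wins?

Proposal A

Last-place votes: Proposal A 0, Proposal B 14, Proposal C 8, Proposal D 6, Proposal E 3, Proposal F 2.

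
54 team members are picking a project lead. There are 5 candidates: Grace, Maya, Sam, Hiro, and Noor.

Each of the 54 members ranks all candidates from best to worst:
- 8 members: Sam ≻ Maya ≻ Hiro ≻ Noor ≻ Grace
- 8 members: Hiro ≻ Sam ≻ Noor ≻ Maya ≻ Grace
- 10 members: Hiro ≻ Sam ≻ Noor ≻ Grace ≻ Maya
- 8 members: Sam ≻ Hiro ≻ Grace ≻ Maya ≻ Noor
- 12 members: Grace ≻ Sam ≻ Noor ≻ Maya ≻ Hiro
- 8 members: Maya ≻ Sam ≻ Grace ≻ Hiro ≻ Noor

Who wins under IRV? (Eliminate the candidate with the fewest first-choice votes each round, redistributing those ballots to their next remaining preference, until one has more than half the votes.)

Round 1: Grace 12, Maya 8, Sam 16, Hiro 18, Noor 0. Noor eliminated.
Round 2: Grace 12, Maya 8, Sam 16, Hiro 18. Maya eliminated.
Round 3: Grace 12, Sam 24, Hiro 18. Grace eliminated.
Round 4: Sam 36, Hiro 18. Sam has a majority (≥28).

Sam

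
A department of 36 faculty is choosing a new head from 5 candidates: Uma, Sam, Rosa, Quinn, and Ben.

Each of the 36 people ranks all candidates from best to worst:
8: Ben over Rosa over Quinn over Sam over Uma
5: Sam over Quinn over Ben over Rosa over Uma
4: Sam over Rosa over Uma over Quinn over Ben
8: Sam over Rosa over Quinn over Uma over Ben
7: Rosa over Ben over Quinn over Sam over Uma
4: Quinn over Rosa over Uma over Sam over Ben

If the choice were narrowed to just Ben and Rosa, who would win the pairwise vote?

Rosa

Ben is ranked above Rosa on 13 ballots; Rosa above Ben on 23.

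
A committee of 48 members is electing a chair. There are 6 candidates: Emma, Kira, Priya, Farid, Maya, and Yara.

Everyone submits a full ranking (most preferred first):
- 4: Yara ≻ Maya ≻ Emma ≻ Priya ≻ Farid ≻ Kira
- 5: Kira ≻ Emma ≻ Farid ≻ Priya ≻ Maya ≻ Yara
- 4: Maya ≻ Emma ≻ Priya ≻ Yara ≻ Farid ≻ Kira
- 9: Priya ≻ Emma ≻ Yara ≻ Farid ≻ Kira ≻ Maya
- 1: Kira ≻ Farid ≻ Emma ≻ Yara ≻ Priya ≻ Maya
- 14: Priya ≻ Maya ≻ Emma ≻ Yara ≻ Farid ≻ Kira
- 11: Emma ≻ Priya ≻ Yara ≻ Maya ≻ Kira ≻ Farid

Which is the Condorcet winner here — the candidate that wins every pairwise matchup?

Emma

Emma vs Kira: 42–6
Emma vs Priya: 25–23
Emma vs Farid: 47–1
Emma vs Maya: 26–22
Emma vs Yara: 44–4
Emma beats every other candidate.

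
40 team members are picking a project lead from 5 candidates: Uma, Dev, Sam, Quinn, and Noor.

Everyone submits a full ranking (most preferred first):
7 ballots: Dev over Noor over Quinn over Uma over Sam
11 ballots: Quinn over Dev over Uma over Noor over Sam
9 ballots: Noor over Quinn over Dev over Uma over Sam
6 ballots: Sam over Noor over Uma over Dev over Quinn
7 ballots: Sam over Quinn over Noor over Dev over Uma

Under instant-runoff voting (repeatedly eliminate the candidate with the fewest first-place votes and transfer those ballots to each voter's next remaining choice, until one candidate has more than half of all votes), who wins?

Noor

Round 1: Uma 0, Dev 7, Sam 13, Quinn 11, Noor 9. Uma eliminated.
Round 2: Dev 7, Sam 13, Quinn 11, Noor 9. Dev eliminated.
Round 3: Sam 13, Quinn 11, Noor 16. Quinn eliminated.
Round 4: Sam 13, Noor 27. Noor has a majority (≥21).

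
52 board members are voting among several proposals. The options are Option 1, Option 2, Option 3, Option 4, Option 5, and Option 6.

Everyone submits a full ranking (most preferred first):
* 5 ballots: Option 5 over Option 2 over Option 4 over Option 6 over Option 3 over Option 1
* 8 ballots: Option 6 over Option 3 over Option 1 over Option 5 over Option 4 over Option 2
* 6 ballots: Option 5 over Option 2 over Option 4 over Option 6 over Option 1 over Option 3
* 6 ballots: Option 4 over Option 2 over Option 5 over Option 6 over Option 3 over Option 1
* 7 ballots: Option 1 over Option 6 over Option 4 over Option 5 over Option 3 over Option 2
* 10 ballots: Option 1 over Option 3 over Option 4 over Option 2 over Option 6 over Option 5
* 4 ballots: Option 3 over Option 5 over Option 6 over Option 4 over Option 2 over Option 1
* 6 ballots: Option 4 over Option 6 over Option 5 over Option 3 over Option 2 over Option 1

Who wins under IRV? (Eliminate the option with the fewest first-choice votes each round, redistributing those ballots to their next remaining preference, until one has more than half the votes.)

Round 1: Option 1 17, Option 2 0, Option 3 4, Option 4 12, Option 5 11, Option 6 8. Option 2 eliminated.
Round 2: Option 1 17, Option 3 4, Option 4 12, Option 5 11, Option 6 8. Option 3 eliminated.
Round 3: Option 1 17, Option 4 12, Option 5 15, Option 6 8. Option 6 eliminated.
Round 4: Option 1 25, Option 4 12, Option 5 15. Option 4 eliminated.
Round 5: Option 1 25, Option 5 27. Option 5 has a majority (≥27).

Option 5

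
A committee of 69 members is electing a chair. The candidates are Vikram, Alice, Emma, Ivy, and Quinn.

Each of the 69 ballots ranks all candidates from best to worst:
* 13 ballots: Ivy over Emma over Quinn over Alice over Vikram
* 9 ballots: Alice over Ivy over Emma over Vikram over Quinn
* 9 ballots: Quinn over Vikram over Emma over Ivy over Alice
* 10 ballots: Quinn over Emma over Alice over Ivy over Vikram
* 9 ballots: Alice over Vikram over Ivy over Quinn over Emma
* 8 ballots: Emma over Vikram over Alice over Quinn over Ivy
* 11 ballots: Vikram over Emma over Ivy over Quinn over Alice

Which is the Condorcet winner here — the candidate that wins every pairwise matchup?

Emma

Emma vs Vikram: 40–29
Emma vs Alice: 51–18
Emma vs Ivy: 38–31
Emma vs Quinn: 41–28
Emma beats every other candidate.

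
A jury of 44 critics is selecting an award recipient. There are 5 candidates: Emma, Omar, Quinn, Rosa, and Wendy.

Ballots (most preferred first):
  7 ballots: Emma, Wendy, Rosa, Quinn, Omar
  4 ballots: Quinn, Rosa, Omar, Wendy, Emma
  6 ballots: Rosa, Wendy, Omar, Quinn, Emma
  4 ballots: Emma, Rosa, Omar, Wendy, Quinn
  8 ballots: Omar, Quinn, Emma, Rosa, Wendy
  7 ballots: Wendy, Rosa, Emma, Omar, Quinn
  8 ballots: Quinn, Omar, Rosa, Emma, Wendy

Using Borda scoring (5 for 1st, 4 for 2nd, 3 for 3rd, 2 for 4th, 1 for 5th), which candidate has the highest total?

Emma: 7×5 + 4×1 + 6×1 + 4×5 + 8×3 + 7×3 + 8×2 = 126
Omar: 7×1 + 4×3 + 6×3 + 4×3 + 8×5 + 7×2 + 8×4 = 135
Quinn: 7×2 + 4×5 + 6×2 + 4×1 + 8×4 + 7×1 + 8×5 = 129
Rosa: 7×3 + 4×4 + 6×5 + 4×4 + 8×2 + 7×4 + 8×3 = 151
Wendy: 7×4 + 4×2 + 6×4 + 4×2 + 8×1 + 7×5 + 8×1 = 119

Rosa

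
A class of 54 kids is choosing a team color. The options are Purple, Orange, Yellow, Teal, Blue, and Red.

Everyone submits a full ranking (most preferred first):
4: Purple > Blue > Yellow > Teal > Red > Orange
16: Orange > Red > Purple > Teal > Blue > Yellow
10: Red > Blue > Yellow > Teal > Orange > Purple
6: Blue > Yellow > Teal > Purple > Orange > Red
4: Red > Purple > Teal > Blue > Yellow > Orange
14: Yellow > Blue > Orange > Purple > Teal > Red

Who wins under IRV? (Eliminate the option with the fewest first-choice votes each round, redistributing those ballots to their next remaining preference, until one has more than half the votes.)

Yellow

Round 1: Purple 4, Orange 16, Yellow 14, Teal 0, Blue 6, Red 14. Teal eliminated.
Round 2: Purple 4, Orange 16, Yellow 14, Blue 6, Red 14. Purple eliminated.
Round 3: Orange 16, Yellow 14, Blue 10, Red 14. Blue eliminated.
Round 4: Orange 16, Yellow 24, Red 14. Red eliminated.
Round 5: Orange 16, Yellow 38. Yellow has a majority (≥28).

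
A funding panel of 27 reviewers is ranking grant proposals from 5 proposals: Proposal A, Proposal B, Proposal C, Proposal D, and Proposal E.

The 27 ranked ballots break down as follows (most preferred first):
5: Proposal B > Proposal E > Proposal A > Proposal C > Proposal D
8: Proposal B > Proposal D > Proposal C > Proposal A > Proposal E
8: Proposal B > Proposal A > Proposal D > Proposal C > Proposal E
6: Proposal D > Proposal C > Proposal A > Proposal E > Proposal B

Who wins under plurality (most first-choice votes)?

First-place votes: Proposal A 0, Proposal B 21, Proposal C 0, Proposal D 6, Proposal E 0.

Proposal B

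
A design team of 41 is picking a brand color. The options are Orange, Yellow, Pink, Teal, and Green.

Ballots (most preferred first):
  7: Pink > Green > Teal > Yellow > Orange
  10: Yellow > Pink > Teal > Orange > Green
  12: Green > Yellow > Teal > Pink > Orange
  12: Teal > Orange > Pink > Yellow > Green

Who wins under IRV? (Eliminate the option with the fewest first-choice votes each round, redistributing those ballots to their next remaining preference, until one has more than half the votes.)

Round 1: Orange 0, Yellow 10, Pink 7, Teal 12, Green 12. Orange eliminated.
Round 2: Yellow 10, Pink 7, Teal 12, Green 12. Pink eliminated.
Round 3: Yellow 10, Teal 12, Green 19. Yellow eliminated.
Round 4: Teal 22, Green 19. Teal has a majority (≥21).

Teal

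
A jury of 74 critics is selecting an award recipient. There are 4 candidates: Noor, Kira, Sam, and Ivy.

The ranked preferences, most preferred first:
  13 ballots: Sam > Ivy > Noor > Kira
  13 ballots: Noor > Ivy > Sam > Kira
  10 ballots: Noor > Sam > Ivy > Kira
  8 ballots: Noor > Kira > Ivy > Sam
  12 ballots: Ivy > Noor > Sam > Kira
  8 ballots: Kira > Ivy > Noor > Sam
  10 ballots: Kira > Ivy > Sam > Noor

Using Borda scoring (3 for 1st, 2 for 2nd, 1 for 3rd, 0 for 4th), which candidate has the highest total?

Ivy

Noor: 13×1 + 13×3 + 10×3 + 8×3 + 12×2 + 8×1 + 10×0 = 138
Kira: 13×0 + 13×0 + 10×0 + 8×2 + 12×0 + 8×3 + 10×3 = 70
Sam: 13×3 + 13×1 + 10×2 + 8×0 + 12×1 + 8×0 + 10×1 = 94
Ivy: 13×2 + 13×2 + 10×1 + 8×1 + 12×3 + 8×2 + 10×2 = 142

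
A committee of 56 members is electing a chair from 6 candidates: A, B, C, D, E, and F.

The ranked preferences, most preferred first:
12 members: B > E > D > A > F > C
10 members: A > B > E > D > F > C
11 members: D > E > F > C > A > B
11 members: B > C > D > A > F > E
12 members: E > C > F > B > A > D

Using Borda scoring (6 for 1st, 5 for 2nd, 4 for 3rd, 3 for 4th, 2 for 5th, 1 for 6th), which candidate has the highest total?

A: 12×3 + 10×6 + 11×2 + 11×3 + 12×2 = 175
B: 12×6 + 10×5 + 11×1 + 11×6 + 12×3 = 235
C: 12×1 + 10×1 + 11×3 + 11×5 + 12×5 = 170
D: 12×4 + 10×3 + 11×6 + 11×4 + 12×1 = 200
E: 12×5 + 10×4 + 11×5 + 11×1 + 12×6 = 238
F: 12×2 + 10×2 + 11×4 + 11×2 + 12×4 = 158

E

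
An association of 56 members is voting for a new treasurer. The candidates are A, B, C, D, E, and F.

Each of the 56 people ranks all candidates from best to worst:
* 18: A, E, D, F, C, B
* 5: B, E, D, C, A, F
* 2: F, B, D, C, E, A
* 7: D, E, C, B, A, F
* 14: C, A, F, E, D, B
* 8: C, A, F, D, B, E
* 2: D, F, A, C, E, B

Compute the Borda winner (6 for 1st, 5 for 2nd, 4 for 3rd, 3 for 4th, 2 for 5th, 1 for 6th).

A: 18×6 + 5×2 + 2×1 + 7×2 + 14×5 + 8×5 + 2×4 = 252
B: 18×1 + 5×6 + 2×5 + 7×3 + 14×1 + 8×2 + 2×1 = 111
C: 18×2 + 5×3 + 2×3 + 7×4 + 14×6 + 8×6 + 2×3 = 223
D: 18×4 + 5×4 + 2×4 + 7×6 + 14×2 + 8×3 + 2×6 = 206
E: 18×5 + 5×5 + 2×2 + 7×5 + 14×3 + 8×1 + 2×2 = 208
F: 18×3 + 5×1 + 2×6 + 7×1 + 14×4 + 8×4 + 2×5 = 176

A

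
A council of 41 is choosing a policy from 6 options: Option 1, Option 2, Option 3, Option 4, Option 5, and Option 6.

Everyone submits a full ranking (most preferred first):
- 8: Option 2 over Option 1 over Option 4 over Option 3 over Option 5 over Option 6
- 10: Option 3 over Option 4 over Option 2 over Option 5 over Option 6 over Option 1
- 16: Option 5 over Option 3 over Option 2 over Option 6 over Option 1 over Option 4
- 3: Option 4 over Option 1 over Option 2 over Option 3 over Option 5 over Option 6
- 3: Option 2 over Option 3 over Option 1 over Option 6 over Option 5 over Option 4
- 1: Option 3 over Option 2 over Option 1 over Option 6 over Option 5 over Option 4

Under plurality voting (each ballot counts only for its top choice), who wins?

First-place votes: Option 1 0, Option 2 11, Option 3 11, Option 4 3, Option 5 16, Option 6 0.

Option 5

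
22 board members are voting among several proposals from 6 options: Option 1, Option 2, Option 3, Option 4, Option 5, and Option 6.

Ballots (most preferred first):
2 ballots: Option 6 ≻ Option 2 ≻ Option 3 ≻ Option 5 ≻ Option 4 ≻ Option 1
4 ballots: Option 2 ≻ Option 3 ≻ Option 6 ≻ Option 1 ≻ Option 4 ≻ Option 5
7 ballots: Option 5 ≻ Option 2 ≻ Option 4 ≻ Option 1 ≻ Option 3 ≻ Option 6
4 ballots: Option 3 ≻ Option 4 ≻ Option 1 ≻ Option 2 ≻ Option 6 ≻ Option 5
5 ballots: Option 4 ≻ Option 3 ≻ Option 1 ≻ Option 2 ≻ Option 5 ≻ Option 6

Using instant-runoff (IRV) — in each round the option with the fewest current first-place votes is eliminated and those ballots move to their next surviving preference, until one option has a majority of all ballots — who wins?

Option 4

Round 1: Option 1 0, Option 2 4, Option 3 4, Option 4 5, Option 5 7, Option 6 2. Option 1 eliminated.
Round 2: Option 2 4, Option 3 4, Option 4 5, Option 5 7, Option 6 2. Option 6 eliminated.
Round 3: Option 2 6, Option 3 4, Option 4 5, Option 5 7. Option 3 eliminated.
Round 4: Option 2 6, Option 4 9, Option 5 7. Option 2 eliminated.
Round 5: Option 4 13, Option 5 9. Option 4 has a majority (≥12).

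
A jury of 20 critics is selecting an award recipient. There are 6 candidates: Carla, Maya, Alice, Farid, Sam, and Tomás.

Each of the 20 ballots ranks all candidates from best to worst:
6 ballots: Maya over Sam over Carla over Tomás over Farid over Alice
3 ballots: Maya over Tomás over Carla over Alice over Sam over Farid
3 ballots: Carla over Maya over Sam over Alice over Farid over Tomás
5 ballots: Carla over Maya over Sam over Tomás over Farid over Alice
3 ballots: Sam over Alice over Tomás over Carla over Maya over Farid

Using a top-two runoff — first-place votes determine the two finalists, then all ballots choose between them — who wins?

Round 1 first-place votes: Carla 8, Maya 9, Alice 0, Farid 0, Sam 3, Tomás 0. Maya and Carla advance.
Runoff: Maya is ranked above Carla on 9 ballots, Carla above Maya on 11.

Carla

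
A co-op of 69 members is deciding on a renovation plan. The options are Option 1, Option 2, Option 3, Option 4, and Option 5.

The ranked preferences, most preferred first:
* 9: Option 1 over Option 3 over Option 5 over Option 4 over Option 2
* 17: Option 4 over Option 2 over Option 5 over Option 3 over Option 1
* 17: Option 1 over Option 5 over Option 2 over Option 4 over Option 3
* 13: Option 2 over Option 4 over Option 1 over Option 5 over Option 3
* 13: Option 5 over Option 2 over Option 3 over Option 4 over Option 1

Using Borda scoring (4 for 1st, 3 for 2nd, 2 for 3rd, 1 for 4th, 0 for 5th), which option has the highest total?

Option 2

Option 1: 9×4 + 17×0 + 17×4 + 13×2 + 13×0 = 130
Option 2: 9×0 + 17×3 + 17×2 + 13×4 + 13×3 = 176
Option 3: 9×3 + 17×1 + 17×0 + 13×0 + 13×2 = 70
Option 4: 9×1 + 17×4 + 17×1 + 13×3 + 13×1 = 146
Option 5: 9×2 + 17×2 + 17×3 + 13×1 + 13×4 = 168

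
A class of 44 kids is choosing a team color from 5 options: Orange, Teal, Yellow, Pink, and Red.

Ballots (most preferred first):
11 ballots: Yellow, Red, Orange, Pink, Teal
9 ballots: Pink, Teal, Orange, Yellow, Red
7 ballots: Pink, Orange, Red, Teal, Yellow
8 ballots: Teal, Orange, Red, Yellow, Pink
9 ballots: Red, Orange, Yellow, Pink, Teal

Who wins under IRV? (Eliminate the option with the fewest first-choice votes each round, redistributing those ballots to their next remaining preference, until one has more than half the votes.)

Red

Round 1: Orange 0, Teal 8, Yellow 11, Pink 16, Red 9. Orange eliminated.
Round 2: Teal 8, Yellow 11, Pink 16, Red 9. Teal eliminated.
Round 3: Yellow 11, Pink 16, Red 17. Yellow eliminated.
Round 4: Pink 16, Red 28. Red has a majority (≥23).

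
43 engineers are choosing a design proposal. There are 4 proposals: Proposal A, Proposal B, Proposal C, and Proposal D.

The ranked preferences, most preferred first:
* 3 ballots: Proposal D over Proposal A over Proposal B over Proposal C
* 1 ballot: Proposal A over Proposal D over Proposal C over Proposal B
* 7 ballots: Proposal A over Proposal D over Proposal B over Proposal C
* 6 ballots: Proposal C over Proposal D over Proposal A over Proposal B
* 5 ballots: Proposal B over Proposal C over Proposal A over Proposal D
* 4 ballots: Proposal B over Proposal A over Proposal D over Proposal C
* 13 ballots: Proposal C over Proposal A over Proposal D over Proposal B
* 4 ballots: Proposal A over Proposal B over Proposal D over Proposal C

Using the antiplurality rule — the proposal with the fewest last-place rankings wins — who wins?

Proposal A

Last-place votes: Proposal A 0, Proposal B 20, Proposal C 18, Proposal D 5.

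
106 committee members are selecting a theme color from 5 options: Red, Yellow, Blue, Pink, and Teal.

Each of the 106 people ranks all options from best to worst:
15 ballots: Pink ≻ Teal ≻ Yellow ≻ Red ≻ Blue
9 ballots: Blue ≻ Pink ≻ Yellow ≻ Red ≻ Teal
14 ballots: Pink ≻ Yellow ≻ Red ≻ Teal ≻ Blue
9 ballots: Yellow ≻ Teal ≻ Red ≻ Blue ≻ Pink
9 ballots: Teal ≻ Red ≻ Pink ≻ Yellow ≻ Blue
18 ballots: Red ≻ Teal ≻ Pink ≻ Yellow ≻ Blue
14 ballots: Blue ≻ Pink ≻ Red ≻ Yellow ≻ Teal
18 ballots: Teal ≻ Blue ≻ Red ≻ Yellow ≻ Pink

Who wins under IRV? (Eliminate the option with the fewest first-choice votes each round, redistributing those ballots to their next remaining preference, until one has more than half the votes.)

Teal

Round 1: Red 18, Yellow 9, Blue 23, Pink 29, Teal 27. Yellow eliminated.
Round 2: Red 18, Blue 23, Pink 29, Teal 36. Red eliminated.
Round 3: Blue 23, Pink 29, Teal 54. Teal has a majority (≥54).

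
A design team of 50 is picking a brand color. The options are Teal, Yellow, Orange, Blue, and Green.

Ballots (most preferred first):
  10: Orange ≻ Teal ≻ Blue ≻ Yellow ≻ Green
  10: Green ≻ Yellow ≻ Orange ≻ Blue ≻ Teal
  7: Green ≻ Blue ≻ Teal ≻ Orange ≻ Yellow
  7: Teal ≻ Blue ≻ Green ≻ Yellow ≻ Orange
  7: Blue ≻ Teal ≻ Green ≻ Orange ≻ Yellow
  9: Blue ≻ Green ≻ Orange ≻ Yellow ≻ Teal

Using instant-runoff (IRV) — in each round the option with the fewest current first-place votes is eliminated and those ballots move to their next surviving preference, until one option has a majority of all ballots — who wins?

Blue

Round 1: Teal 7, Yellow 0, Orange 10, Blue 16, Green 17. Yellow eliminated.
Round 2: Teal 7, Orange 10, Blue 16, Green 17. Teal eliminated.
Round 3: Orange 10, Blue 23, Green 17. Orange eliminated.
Round 4: Blue 33, Green 17. Blue has a majority (≥26).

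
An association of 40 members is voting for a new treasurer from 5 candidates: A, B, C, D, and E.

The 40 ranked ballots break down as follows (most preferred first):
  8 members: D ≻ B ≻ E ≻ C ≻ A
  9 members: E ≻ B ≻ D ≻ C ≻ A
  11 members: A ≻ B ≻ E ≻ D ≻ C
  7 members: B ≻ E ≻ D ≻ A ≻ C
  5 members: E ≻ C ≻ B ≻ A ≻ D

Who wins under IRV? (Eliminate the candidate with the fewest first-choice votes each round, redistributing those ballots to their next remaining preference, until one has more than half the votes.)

Round 1: A 11, B 7, C 0, D 8, E 14. C eliminated.
Round 2: A 11, B 7, D 8, E 14. B eliminated.
Round 3: A 11, D 8, E 21. E has a majority (≥21).

E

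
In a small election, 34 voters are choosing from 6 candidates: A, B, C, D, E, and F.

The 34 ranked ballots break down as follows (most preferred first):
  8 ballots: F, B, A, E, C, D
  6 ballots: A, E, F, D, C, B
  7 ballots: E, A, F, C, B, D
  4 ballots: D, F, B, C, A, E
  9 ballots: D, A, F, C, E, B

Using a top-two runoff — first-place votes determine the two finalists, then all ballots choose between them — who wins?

F

Round 1 first-place votes: A 6, B 0, C 0, D 13, E 7, F 8. D and F advance.
Runoff: D is ranked above F on 13 ballots, F above D on 21.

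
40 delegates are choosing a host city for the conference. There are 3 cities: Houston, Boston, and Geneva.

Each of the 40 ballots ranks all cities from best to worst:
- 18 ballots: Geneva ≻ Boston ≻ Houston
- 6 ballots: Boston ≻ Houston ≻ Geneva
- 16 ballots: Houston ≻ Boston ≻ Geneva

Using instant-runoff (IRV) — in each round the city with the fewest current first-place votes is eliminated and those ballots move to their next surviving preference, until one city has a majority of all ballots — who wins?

Round 1: Houston 16, Boston 6, Geneva 18. Boston eliminated.
Round 2: Houston 22, Geneva 18. Houston has a majority (≥21).

Houston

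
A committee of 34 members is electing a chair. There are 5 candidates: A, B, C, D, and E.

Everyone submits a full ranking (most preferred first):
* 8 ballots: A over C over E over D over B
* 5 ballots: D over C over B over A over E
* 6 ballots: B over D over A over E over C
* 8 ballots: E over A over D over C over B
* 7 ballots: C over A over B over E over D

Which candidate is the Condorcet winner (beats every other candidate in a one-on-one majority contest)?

A vs B: 23–11
A vs C: 22–12
A vs D: 23–11
A vs E: 26–8
A beats every other candidate.

A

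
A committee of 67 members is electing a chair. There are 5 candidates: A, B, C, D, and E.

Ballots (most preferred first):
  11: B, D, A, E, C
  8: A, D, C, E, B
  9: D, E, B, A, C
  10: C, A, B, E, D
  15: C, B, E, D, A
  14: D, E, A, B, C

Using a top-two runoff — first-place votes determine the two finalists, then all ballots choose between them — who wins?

D

Round 1 first-place votes: A 8, B 11, C 25, D 23, E 0. C and D advance.
Runoff: C is ranked above D on 25 ballots, D above C on 42.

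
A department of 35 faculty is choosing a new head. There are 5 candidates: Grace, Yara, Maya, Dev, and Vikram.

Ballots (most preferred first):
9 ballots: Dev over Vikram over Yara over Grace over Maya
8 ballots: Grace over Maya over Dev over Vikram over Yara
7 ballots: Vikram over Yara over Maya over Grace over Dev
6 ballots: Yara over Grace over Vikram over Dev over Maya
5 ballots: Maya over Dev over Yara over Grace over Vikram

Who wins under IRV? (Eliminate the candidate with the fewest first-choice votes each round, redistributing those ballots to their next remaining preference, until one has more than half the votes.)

Grace

Round 1: Grace 8, Yara 6, Maya 5, Dev 9, Vikram 7. Maya eliminated.
Round 2: Grace 8, Yara 6, Dev 14, Vikram 7. Yara eliminated.
Round 3: Grace 14, Dev 14, Vikram 7. Vikram eliminated.
Round 4: Grace 21, Dev 14. Grace has a majority (≥18).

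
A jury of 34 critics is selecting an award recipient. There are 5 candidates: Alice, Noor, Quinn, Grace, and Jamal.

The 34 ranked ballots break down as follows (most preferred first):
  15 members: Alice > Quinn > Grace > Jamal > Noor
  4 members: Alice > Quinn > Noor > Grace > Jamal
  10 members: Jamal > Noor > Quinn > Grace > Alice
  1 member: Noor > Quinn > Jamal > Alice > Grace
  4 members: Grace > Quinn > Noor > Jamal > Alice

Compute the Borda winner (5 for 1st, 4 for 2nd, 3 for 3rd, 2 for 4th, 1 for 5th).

Quinn

Alice: 15×5 + 4×5 + 10×1 + 1×2 + 4×1 = 111
Noor: 15×1 + 4×3 + 10×4 + 1×5 + 4×3 = 84
Quinn: 15×4 + 4×4 + 10×3 + 1×4 + 4×4 = 126
Grace: 15×3 + 4×2 + 10×2 + 1×1 + 4×5 = 94
Jamal: 15×2 + 4×1 + 10×5 + 1×3 + 4×2 = 95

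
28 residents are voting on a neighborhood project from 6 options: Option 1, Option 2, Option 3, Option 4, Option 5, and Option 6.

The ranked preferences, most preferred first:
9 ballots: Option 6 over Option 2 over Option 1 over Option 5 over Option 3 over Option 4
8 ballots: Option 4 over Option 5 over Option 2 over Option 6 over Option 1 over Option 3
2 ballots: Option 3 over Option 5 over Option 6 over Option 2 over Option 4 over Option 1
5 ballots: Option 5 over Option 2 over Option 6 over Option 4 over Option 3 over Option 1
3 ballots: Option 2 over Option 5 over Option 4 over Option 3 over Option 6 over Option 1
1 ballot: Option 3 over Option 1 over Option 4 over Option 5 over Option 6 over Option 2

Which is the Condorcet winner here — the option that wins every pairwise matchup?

Option 5 vs Option 1: 18–10
Option 5 vs Option 2: 16–12
Option 5 vs Option 3: 25–3
Option 5 vs Option 4: 19–9
Option 5 vs Option 6: 19–9
Option 5 beats every other option.

Option 5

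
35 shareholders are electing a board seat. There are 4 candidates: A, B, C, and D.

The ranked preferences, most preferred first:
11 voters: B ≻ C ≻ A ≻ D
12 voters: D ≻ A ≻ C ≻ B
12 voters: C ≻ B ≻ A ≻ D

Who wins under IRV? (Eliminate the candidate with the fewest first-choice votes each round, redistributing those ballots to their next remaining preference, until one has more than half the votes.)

C

Round 1: A 0, B 11, C 12, D 12. A eliminated.
Round 2: B 11, C 12, D 12. B eliminated.
Round 3: C 23, D 12. C has a majority (≥18).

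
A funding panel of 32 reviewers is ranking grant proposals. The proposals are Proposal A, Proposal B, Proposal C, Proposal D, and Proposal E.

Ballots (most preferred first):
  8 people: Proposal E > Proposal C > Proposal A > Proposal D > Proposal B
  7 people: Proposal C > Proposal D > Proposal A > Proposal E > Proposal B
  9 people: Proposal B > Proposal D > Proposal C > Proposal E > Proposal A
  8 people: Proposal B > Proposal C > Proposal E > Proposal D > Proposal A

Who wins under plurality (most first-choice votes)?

Proposal B

First-place votes: Proposal A 0, Proposal B 17, Proposal C 7, Proposal D 0, Proposal E 8.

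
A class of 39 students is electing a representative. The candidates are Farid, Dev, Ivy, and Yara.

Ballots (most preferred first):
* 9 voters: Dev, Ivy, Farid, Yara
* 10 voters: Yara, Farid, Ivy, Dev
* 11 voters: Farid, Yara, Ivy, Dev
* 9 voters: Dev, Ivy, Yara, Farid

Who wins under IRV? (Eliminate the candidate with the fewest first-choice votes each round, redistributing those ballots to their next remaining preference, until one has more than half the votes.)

Farid

Round 1: Farid 11, Dev 18, Ivy 0, Yara 10. Ivy eliminated.
Round 2: Farid 11, Dev 18, Yara 10. Yara eliminated.
Round 3: Farid 21, Dev 18. Farid has a majority (≥20).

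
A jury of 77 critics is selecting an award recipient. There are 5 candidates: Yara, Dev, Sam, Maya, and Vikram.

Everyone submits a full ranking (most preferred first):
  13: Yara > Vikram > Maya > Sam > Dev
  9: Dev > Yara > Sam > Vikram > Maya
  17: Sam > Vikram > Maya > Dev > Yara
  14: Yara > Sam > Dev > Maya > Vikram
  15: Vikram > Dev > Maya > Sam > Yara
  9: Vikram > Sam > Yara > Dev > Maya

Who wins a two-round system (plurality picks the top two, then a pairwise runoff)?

Round 1 first-place votes: Yara 27, Dev 9, Sam 17, Maya 0, Vikram 24. Yara and Vikram advance.
Runoff: Yara is ranked above Vikram on 36 ballots, Vikram above Yara on 41.

Vikram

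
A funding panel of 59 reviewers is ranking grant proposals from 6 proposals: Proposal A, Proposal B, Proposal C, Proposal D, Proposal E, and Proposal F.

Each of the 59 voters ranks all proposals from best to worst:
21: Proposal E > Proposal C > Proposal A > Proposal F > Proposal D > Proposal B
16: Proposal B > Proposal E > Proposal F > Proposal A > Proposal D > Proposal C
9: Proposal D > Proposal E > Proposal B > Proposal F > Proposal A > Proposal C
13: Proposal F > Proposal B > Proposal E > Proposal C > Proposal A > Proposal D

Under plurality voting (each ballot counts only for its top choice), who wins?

Proposal E

First-place votes: Proposal A 0, Proposal B 16, Proposal C 0, Proposal D 9, Proposal E 21, Proposal F 13.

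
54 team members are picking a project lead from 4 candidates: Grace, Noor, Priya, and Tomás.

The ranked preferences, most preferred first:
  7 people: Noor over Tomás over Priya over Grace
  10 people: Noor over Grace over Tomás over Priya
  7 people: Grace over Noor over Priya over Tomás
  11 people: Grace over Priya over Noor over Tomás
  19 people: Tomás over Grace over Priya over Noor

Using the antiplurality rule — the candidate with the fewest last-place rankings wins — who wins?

Last-place votes: Grace 7, Noor 19, Priya 10, Tomás 18.

Grace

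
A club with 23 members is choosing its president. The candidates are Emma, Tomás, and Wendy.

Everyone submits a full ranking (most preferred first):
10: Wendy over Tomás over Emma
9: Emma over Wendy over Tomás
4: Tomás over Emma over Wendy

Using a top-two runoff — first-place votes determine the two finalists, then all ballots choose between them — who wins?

Round 1 first-place votes: Emma 9, Tomás 4, Wendy 10. Wendy and Emma advance.
Runoff: Wendy is ranked above Emma on 10 ballots, Emma above Wendy on 13.

Emma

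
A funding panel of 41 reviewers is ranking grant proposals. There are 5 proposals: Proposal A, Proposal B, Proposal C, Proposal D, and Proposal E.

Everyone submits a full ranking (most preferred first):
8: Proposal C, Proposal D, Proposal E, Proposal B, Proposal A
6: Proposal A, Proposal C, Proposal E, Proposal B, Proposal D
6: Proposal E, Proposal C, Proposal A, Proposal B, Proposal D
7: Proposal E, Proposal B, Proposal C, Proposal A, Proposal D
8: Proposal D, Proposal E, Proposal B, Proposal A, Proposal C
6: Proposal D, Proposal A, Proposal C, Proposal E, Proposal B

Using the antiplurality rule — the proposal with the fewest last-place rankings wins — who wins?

Last-place votes: Proposal A 8, Proposal B 6, Proposal C 8, Proposal D 19, Proposal E 0.

Proposal E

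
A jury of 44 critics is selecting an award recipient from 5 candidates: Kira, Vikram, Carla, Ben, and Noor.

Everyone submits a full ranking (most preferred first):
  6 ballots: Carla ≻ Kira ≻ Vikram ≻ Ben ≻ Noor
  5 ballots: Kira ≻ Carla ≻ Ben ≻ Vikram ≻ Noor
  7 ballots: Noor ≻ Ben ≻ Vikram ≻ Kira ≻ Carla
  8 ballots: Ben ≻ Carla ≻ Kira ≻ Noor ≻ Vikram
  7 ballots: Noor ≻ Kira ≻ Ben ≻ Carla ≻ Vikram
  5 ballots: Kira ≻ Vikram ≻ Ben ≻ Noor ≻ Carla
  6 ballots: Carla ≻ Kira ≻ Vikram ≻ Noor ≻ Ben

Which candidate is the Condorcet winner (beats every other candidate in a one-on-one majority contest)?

Kira vs Vikram: 37–7
Kira vs Carla: 24–20
Kira vs Ben: 29–15
Kira vs Noor: 30–14
Kira beats every other candidate.

Kira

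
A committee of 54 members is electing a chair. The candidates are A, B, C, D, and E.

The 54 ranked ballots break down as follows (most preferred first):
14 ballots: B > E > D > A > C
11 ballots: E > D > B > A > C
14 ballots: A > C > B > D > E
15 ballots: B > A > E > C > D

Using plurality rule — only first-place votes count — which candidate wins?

First-place votes: A 14, B 29, C 0, D 0, E 11.

B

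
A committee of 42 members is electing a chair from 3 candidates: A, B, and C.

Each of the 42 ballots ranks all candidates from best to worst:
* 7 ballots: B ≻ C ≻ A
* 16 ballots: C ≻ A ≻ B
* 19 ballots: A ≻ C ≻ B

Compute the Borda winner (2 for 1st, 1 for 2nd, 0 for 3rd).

A: 7×0 + 16×1 + 19×2 = 54
B: 7×2 + 16×0 + 19×0 = 14
C: 7×1 + 16×2 + 19×1 = 58

C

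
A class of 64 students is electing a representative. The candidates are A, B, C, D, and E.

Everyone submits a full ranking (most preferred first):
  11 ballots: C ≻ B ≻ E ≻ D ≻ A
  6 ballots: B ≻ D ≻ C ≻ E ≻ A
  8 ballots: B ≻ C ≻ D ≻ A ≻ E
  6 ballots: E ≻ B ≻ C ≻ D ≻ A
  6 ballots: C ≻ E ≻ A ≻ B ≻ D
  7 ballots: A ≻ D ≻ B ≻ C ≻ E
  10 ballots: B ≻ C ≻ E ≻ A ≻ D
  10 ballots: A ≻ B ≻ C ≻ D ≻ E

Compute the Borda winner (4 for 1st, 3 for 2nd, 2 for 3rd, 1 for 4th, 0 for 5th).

B

A: 11×0 + 6×0 + 8×1 + 6×0 + 6×2 + 7×4 + 10×1 + 10×4 = 98
B: 11×3 + 6×4 + 8×4 + 6×3 + 6×1 + 7×2 + 10×4 + 10×3 = 197
C: 11×4 + 6×2 + 8×3 + 6×2 + 6×4 + 7×1 + 10×3 + 10×2 = 173
D: 11×1 + 6×3 + 8×2 + 6×1 + 6×0 + 7×3 + 10×0 + 10×1 = 82
E: 11×2 + 6×1 + 8×0 + 6×4 + 6×3 + 7×0 + 10×2 + 10×0 = 90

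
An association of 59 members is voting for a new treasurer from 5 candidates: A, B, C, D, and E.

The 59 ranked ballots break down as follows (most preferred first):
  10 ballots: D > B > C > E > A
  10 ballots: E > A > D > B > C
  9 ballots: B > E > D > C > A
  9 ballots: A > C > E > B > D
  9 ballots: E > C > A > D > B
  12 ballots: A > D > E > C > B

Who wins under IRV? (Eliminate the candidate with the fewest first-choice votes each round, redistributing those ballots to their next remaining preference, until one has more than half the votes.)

Round 1: A 21, B 9, C 0, D 10, E 19. C eliminated.
Round 2: A 21, B 9, D 10, E 19. B eliminated.
Round 3: A 21, D 10, E 28. D eliminated.
Round 4: A 21, E 38. E has a majority (≥30).

E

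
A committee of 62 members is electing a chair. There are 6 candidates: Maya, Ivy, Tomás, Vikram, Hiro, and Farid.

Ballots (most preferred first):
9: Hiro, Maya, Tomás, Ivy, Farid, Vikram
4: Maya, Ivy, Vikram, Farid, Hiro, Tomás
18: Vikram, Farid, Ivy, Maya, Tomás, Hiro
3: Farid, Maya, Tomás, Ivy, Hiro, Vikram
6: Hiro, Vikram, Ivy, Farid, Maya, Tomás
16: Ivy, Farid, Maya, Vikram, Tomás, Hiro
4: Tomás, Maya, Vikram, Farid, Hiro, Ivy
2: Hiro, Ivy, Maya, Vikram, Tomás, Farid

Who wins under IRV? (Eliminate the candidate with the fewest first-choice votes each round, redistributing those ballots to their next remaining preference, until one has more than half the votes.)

Round 1: Maya 4, Ivy 16, Tomás 4, Vikram 18, Hiro 17, Farid 3. Farid eliminated.
Round 2: Maya 7, Ivy 16, Tomás 4, Vikram 18, Hiro 17. Tomás eliminated.
Round 3: Maya 11, Ivy 16, Vikram 18, Hiro 17. Maya eliminated.
Round 4: Ivy 23, Vikram 22, Hiro 17. Hiro eliminated.
Round 5: Ivy 34, Vikram 28. Ivy has a majority (≥32).

Ivy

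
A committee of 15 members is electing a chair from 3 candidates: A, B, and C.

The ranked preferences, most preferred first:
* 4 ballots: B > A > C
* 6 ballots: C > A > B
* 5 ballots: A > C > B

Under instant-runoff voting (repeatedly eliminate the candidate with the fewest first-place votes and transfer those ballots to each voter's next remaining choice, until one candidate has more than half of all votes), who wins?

A

Round 1: A 5, B 4, C 6. B eliminated.
Round 2: A 9, C 6. A has a majority (≥8).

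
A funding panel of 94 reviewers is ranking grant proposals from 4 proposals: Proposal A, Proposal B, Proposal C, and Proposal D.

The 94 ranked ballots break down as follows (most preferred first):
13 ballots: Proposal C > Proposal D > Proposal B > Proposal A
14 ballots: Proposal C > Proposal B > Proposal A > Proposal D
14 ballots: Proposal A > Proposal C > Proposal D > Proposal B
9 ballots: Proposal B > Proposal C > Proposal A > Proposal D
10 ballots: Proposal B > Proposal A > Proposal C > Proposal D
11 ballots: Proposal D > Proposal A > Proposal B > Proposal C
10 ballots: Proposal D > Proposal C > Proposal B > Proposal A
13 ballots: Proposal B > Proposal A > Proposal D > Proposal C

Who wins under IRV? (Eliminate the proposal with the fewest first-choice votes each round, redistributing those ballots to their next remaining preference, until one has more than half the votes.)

Proposal C

Round 1: Proposal A 14, Proposal B 32, Proposal C 27, Proposal D 21. Proposal A eliminated.
Round 2: Proposal B 32, Proposal C 41, Proposal D 21. Proposal D eliminated.
Round 3: Proposal B 43, Proposal C 51. Proposal C has a majority (≥48).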